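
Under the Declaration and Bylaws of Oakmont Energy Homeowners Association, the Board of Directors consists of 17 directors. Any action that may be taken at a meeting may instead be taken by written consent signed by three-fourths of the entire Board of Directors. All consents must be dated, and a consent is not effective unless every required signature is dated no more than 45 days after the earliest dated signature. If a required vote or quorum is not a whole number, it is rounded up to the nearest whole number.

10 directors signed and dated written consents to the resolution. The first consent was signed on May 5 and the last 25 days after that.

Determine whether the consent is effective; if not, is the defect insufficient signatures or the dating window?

Not effective — insufficient signatures.

Signatures required: three-fourths of 17 — 3/4 of 17 = 12.75, rounded up to 13, so 13 needed; 10 signed. Insufficient.
Dating window: the latest signature is 25 days after the earliest; the limit is 45 days. Within the window.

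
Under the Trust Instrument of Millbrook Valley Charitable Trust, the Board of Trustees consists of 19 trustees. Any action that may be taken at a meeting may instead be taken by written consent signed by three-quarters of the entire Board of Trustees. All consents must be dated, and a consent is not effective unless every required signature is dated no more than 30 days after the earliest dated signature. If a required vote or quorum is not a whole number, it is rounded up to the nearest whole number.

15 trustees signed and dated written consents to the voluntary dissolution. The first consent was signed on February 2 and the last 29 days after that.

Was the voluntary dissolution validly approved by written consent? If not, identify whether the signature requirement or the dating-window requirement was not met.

Signatures required: three-quarters of 19 — 3/4 of 19 = 14.25, rounded up to 15, so 15 needed; 15 signed. Sufficient.
Dating window: the latest signature is 29 days after the earliest; the limit is 30 days. Within the window.

Effective — both the signature and dating-window requirements are satisfied.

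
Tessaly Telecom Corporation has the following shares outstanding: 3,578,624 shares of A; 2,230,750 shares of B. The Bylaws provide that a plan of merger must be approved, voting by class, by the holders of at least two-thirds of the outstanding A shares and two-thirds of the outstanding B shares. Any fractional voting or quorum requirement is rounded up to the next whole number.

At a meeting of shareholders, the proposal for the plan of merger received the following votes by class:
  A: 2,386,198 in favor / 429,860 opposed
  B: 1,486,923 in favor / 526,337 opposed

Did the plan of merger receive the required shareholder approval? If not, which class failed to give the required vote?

Not approved — the B shares did not give the required vote.

A: 2/3 of 3578624 = 2385749.33, rounded up to 2385750; 2,385,750 required, 2,386,198 in favor — approved.
B: 2/3 of 2230750 = 1487166.67, rounded up to 1487167; 1,487,167 required, 1,486,923 in favor — not approved.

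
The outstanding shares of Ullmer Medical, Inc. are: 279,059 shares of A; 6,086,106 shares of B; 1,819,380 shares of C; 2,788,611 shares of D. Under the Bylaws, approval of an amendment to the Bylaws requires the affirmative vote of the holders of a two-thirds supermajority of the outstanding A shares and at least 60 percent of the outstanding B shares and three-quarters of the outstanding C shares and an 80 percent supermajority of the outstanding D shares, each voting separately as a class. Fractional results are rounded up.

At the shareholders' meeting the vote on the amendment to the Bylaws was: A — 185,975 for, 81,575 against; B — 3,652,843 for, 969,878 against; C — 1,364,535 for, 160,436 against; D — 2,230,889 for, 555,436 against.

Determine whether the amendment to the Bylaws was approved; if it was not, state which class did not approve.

Not approved — the A shares did not give the required vote.

A: 2/3 of 279059 = 186039.33, rounded up to 186040; 186,040 required, 185,975 in favor — not approved.
B: 3/5 of 6086106 = 3651663.60, rounded up to 3651664; 3,651,664 required, 3,652,843 in favor — approved.
C: 3/4 of 1819380 = 1364535; 1,364,535 required, 1,364,535 in favor — approved.
D: 4/5 of 2788611 = 2230888.80, rounded up to 2230889; 2,230,889 required, 2,230,889 in favor — approved.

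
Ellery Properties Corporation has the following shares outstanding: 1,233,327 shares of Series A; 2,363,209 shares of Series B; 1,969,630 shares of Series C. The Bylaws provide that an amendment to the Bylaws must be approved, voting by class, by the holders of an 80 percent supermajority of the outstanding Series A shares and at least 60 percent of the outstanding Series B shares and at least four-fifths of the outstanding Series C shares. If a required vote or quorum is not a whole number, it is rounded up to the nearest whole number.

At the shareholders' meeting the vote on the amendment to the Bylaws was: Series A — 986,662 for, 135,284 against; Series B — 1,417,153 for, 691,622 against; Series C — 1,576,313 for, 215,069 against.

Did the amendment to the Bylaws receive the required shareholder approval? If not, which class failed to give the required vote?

Not approved — the Series B shares did not give the required vote.

Series A: 4/5 of 1233327 = 986661.60, rounded up to 986662; 986,662 required, 986,662 in favor — approved.
Series B: 3/5 of 2363209 = 1417925.40, rounded up to 1417926; 1,417,926 required, 1,417,153 in favor — not approved.
Series C: 4/5 of 1969630 = 1575704; 1,575,704 required, 1,576,313 in favor — approved.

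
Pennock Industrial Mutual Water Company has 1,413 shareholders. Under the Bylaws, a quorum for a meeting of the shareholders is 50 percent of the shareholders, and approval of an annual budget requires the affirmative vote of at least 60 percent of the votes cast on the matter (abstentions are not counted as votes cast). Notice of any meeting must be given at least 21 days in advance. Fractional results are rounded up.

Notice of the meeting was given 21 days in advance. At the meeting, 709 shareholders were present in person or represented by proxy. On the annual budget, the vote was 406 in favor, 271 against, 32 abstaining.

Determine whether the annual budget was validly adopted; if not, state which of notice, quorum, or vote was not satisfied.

Invalid — vote requirement not satisfied.

Notice: 21 days given; 21 required. Satisfied.
Quorum: 50% of 1,413 = 706.50, rounded up to 707; 709 present. Satisfied.
Vote: requires three-fifths of the votes cast (709 − 32 abstaining = 677); 3/5 of 677 = 406.20, rounded up to 407, so 407 needed; 406 in favor. Not satisfied.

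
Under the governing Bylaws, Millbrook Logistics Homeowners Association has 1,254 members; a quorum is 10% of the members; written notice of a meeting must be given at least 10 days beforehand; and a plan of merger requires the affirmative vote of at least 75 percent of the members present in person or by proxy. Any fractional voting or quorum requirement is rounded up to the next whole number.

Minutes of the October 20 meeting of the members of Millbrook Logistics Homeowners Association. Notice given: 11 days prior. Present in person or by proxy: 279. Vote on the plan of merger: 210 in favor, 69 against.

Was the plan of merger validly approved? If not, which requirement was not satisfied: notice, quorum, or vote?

Valid — all requirements satisfied.

Notice: 11 days given; 10 required. Satisfied.
Quorum: 10% of 1,254 = 125.40, rounded up to 126; 279 present. Satisfied.
Vote: requires three-fourths of those present (279); 3/4 of 279 = 209.25, rounded up to 210, so 210 needed; 210 in favor. Satisfied.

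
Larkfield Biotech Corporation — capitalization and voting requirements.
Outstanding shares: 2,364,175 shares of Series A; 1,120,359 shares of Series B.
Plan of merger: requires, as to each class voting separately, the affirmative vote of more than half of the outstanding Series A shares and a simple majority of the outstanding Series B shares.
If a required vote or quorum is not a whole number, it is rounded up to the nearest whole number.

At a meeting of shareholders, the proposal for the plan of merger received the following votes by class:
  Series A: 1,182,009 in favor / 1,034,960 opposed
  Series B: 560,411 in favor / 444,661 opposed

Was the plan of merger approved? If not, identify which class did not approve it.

Not approved — the Series A shares did not give the required vote.

Series A: a majority of 2364175 is 1182088; 1,182,088 required, 1,182,009 in favor — not approved.
Series B: a majority of 1120359 is 560180; 560,180 required, 560,411 in favor — approved.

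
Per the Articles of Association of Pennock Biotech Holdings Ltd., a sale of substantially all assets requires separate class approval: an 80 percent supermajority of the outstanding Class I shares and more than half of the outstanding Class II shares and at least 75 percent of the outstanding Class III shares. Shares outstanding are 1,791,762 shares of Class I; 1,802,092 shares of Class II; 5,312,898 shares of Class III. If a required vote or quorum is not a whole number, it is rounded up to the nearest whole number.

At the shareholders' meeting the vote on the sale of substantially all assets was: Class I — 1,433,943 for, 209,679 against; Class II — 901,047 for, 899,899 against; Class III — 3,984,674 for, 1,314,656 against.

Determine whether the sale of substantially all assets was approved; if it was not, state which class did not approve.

Class I: 4/5 of 1791762 = 1433409.60, rounded up to 1433410; 1,433,410 required, 1,433,943 in favor — approved.
Class II: a majority of 1802092 is 901047; 901,047 required, 901,047 in favor — approved.
Class III: 3/4 of 5312898 = 3984673.50, rounded up to 3984674; 3,984,674 required, 3,984,674 in favor — approved.

Approved — every class gave the required vote.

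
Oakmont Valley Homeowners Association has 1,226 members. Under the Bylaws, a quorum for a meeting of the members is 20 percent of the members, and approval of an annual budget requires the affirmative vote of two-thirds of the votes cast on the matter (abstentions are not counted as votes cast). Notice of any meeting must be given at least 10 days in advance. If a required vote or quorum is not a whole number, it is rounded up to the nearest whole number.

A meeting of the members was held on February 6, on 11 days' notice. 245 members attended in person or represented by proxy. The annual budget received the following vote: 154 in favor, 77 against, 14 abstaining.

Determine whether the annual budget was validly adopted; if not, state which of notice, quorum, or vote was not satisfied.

Invalid — quorum requirement not satisfied.

Notice: 11 days given; 10 required. Satisfied.
Quorum: 20% of 1,226 = 245.20, rounded up to 246; 245 present. Not satisfied.
Vote: requires two-thirds of the votes cast (245 − 14 abstaining = 231); 2/3 of 231 = 154, so 154 needed; 154 in favor. Satisfied.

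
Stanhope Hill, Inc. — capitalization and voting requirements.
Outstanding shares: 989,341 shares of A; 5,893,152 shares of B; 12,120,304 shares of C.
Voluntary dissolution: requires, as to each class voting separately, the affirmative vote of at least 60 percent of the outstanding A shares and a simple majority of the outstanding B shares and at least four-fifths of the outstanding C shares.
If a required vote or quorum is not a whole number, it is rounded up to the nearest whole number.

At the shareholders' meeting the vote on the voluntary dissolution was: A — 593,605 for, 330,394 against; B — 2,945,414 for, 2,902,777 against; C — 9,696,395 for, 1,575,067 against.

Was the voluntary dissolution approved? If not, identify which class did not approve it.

Not approved — the B shares did not give the required vote.

A: 3/5 of 989341 = 593604.60, rounded up to 593605; 593,605 required, 593,605 in favor — approved.
B: a majority of 5893152 is 2946577; 2,946,577 required, 2,945,414 in favor — not approved.
C: 4/5 of 12120304 = 9696243.20, rounded up to 9696244; 9,696,244 required, 9,696,395 in favor — approved.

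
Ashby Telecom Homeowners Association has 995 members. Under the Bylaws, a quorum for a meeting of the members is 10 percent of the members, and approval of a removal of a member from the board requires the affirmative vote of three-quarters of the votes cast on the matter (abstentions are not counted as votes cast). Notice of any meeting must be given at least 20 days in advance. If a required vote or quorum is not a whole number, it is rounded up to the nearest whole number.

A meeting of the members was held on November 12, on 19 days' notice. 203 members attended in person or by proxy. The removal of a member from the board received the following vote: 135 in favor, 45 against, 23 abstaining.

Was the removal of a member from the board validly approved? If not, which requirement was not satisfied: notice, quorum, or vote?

Invalid — notice requirement not satisfied.

Notice: 19 days given; 20 required. Not satisfied.
Quorum: 10% of 995 = 99.50, rounded up to 100; 203 present. Satisfied.
Vote: requires three-fourths of the votes cast (203 − 23 abstaining = 180); 3/4 of 180 = 135, so 135 needed; 135 in favor. Satisfied.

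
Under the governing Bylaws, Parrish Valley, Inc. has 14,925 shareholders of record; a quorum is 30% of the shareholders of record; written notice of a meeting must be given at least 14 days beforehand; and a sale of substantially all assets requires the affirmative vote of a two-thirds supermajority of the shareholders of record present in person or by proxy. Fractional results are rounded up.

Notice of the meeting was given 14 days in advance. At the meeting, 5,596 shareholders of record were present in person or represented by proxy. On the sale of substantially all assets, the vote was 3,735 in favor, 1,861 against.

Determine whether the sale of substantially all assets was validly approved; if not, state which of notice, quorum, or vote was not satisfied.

Notice: 14 days given; 14 required. Satisfied.
Quorum: 30% of 14,925 = 4,477.50, rounded up to 4,478; 5,596 present. Satisfied.
Vote: requires two-thirds of those present (5,596); 2/3 of 5596 = 3730.67, rounded up to 3731, so 3,731 needed; 3,735 in favor. Satisfied.

Valid — all requirements satisfied.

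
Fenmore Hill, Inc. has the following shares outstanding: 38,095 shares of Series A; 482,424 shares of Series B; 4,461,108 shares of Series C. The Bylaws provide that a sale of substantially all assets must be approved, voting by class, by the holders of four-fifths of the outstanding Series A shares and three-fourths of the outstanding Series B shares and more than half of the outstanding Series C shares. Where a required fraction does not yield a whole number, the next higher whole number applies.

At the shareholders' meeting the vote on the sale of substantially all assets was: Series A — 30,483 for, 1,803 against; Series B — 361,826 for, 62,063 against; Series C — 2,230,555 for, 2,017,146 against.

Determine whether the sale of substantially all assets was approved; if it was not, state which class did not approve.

Approved — every class gave the required vote.

Series A: 4/5 of 38095 = 30476; 30,476 required, 30,483 in favor — approved.
Series B: 3/4 of 482424 = 361818; 361,818 required, 361,826 in favor — approved.
Series C: a majority of 4461108 is 2230555; 2,230,555 required, 2,230,555 in favor — approved.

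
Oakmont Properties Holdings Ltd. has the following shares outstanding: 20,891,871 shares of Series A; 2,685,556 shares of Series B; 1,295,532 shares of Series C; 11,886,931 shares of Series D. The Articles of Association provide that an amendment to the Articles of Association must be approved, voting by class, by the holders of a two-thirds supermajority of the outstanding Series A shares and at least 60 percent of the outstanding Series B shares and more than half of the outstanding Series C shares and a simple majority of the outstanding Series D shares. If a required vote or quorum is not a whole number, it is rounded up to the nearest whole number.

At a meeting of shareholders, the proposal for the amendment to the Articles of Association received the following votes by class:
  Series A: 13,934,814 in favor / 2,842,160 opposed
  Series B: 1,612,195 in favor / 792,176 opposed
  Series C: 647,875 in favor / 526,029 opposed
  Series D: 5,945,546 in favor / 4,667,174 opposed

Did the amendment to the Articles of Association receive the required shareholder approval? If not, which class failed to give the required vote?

Series A: 2/3 of 20891871 = 13927914; 13,927,914 required, 13,934,814 in favor — approved.
Series B: 3/5 of 2685556 = 1611333.60, rounded up to 1611334; 1,611,334 required, 1,612,195 in favor — approved.
Series C: a majority of 1295532 is 647767; 647,767 required, 647,875 in favor — approved.
Series D: a majority of 11886931 is 5943466; 5,943,466 required, 5,945,546 in favor — approved.

Approved — every class gave the required vote.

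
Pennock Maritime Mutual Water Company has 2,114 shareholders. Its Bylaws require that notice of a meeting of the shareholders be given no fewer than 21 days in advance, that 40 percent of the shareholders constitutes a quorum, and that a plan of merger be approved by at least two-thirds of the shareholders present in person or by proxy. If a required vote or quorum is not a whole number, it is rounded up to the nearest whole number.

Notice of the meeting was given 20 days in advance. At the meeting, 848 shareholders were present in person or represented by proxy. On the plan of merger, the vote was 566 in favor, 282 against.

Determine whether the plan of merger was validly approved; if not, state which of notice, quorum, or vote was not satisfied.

Invalid — notice requirement not satisfied.

Notice: 20 days given; 21 required. Not satisfied.
Quorum: 40% of 2,114 = 845.60, rounded up to 846; 848 present. Satisfied.
Vote: requires two-thirds of those present (848); 2/3 of 848 = 565.33, rounded up to 566, so 566 needed; 566 in favor. Satisfied.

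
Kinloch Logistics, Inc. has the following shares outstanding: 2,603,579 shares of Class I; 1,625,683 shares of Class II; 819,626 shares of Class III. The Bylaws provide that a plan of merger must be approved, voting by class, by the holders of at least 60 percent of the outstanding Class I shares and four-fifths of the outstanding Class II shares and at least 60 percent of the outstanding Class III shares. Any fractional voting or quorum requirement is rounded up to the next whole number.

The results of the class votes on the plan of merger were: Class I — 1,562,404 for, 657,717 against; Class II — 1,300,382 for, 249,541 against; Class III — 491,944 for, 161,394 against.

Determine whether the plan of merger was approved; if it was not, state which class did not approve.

Not approved — the Class II shares did not give the required vote.

Class I: 3/5 of 2603579 = 1562147.40, rounded up to 1562148; 1,562,148 required, 1,562,404 in favor — approved.
Class II: 4/5 of 1625683 = 1300546.40, rounded up to 1300547; 1,300,547 required, 1,300,382 in favor — not approved.
Class III: 3/5 of 819626 = 491775.60, rounded up to 491776; 491,776 required, 491,944 in favor — approved.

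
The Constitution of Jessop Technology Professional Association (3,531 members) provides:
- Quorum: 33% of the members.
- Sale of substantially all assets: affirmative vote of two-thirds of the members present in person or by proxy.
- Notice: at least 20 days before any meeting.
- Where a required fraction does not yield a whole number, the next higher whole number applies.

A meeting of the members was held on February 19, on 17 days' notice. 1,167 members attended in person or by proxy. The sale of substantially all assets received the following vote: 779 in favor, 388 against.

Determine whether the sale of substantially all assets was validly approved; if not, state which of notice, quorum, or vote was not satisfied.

Notice: 17 days given; 20 required. Not satisfied.
Quorum: 33% of 3,531 = 1,165.23, rounded up to 1,166; 1,167 present. Satisfied.
Vote: requires two-thirds of those present (1,167); 2/3 of 1167 = 778, so 778 needed; 779 in favor. Satisfied.

Invalid — notice requirement not satisfied.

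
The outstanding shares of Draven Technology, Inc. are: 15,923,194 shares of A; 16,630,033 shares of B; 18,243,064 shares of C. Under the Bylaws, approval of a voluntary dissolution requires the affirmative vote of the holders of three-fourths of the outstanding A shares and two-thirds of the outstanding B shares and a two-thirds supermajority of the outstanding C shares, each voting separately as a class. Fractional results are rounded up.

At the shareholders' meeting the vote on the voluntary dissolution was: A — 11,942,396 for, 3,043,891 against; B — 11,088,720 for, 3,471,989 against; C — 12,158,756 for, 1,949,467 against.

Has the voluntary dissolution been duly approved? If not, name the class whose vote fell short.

A: 3/4 of 15923194 = 11942395.50, rounded up to 11942396; 11,942,396 required, 11,942,396 in favor — approved.
B: 2/3 of 16630033 = 11086688.67, rounded up to 11086689; 11,086,689 required, 11,088,720 in favor — approved.
C: 2/3 of 18243064 = 12162042.67, rounded up to 12162043; 12,162,043 required, 12,158,756 in favor — not approved.

Not approved — the C shares did not give the required vote.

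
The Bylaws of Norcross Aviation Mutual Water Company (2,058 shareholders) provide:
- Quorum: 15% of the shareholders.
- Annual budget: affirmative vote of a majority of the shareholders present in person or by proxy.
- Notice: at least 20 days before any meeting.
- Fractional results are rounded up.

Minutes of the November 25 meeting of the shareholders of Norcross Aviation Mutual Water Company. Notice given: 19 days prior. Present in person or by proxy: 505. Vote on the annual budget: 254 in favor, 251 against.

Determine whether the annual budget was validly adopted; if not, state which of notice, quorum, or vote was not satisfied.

Notice: 19 days given; 20 required. Not satisfied.
Quorum: 15% of 2,058 = 308.70, rounded up to 309; 505 present. Satisfied.
Vote: requires a majority of those present (505); a majority of 505 is 253, so 253 needed; 254 in favor. Satisfied.

Invalid — notice requirement not satisfied.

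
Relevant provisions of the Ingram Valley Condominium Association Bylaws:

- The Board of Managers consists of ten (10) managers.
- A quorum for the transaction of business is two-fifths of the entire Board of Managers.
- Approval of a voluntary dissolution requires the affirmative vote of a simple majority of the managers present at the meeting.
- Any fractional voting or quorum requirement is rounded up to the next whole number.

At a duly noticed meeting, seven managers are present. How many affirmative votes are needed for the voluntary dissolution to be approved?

4

The voluntary dissolution requires a majority of the managers present (7).
A majority of 7 is 4.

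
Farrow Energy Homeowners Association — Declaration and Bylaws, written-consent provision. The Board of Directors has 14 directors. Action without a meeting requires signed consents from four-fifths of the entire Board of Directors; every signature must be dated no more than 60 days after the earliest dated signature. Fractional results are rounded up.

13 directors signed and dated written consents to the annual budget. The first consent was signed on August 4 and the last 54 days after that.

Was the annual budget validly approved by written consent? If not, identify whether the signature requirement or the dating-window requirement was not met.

Signatures required: four-fifths of 14 — 4/5 of 14 = 11.20, rounded up to 12, so 12 needed; 13 signed. Sufficient.
Dating window: the latest signature is 54 days after the earliest; the limit is 60 days. Within the window.

Effective — both the signature and dating-window requirements are satisfied.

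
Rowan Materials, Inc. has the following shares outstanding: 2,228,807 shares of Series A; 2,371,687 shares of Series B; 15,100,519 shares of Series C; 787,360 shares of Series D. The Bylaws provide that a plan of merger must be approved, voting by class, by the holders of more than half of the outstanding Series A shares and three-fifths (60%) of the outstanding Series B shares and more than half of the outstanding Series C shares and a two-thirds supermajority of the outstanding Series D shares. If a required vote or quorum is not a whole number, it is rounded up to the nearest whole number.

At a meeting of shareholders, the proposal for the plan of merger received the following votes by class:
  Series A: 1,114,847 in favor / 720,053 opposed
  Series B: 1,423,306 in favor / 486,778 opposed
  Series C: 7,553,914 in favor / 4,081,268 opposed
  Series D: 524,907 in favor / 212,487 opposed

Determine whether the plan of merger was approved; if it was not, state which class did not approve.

Approved — every class gave the required vote.

Series A: a majority of 2228807 is 1114404; 1,114,404 required, 1,114,847 in favor — approved.
Series B: 3/5 of 2371687 = 1423012.20, rounded up to 1423013; 1,423,013 required, 1,423,306 in favor — approved.
Series C: a majority of 15100519 is 7550260; 7,550,260 required, 7,553,914 in favor — approved.
Series D: 2/3 of 787360 = 524906.67, rounded up to 524907; 524,907 required, 524,907 in favor — approved.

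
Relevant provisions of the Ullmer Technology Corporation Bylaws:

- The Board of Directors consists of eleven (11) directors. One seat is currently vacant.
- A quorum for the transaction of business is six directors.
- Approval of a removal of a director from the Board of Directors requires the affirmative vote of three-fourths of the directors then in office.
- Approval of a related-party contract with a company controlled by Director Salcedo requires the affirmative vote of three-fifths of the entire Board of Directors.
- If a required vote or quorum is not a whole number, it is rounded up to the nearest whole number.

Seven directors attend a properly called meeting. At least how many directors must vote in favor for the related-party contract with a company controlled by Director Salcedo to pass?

7

The related-party contract with a company controlled by Director Salcedo requires three-fifths of the entire Board of Directors (11).
3/5 of 11 = 6.60, rounded up to 7.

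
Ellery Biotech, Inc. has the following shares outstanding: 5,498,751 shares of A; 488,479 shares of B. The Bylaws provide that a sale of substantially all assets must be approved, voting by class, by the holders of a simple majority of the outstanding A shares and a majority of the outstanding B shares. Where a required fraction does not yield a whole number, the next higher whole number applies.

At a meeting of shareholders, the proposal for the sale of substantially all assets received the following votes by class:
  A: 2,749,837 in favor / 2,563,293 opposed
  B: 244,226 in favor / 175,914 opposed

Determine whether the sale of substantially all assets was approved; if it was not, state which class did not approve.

A: a majority of 5498751 is 2749376; 2,749,376 required, 2,749,837 in favor — approved.
B: a majority of 488479 is 244240; 244,240 required, 244,226 in favor — not approved.

Not approved — the B shares did not give the required vote.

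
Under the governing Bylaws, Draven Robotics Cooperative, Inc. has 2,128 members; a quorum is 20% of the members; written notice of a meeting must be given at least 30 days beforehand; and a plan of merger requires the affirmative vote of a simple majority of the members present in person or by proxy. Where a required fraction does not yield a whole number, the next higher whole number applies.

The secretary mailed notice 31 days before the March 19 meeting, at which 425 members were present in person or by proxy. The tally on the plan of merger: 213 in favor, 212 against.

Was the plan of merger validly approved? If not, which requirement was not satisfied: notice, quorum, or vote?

Invalid — quorum requirement not satisfied.

Notice: 31 days given; 30 required. Satisfied.
Quorum: 20% of 2,128 = 425.60, rounded up to 426; 425 present. Not satisfied.
Vote: requires a majority of those present (425); a majority of 425 is 213, so 213 needed; 213 in favor. Satisfied.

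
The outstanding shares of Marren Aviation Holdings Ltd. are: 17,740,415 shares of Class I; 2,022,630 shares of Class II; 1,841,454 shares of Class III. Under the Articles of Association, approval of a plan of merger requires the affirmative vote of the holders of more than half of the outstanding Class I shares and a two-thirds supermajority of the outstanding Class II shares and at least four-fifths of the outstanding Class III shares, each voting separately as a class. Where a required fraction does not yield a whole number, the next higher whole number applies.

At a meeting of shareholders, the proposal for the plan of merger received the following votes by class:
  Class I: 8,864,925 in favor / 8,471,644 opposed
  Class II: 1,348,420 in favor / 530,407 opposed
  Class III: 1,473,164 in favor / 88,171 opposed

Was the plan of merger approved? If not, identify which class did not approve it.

Class I: a majority of 17740415 is 8870208; 8,870,208 required, 8,864,925 in favor — not approved.
Class II: 2/3 of 2022630 = 1348420; 1,348,420 required, 1,348,420 in favor — approved.
Class III: 4/5 of 1841454 = 1473163.20, rounded up to 1473164; 1,473,164 required, 1,473,164 in favor — approved.

Not approved — the Class I shares did not give the required vote.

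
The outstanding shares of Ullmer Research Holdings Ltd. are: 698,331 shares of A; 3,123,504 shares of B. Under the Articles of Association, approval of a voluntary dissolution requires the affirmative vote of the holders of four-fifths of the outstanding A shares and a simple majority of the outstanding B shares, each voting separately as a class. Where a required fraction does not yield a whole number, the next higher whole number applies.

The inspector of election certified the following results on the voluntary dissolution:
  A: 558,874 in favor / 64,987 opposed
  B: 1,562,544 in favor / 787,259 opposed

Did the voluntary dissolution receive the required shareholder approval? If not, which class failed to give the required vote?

Approved — every class gave the required vote.

A: 4/5 of 698331 = 558664.80, rounded up to 558665; 558,665 required, 558,874 in favor — approved.
B: a majority of 3123504 is 1561753; 1,561,753 required, 1,562,544 in favor — approved.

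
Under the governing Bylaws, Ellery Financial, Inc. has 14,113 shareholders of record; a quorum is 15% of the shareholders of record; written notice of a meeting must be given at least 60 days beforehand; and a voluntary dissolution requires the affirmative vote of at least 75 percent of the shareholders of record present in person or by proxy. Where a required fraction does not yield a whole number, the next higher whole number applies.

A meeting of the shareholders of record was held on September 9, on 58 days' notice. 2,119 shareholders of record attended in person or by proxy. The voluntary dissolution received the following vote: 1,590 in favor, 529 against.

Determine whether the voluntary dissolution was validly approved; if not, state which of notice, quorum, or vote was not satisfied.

Notice: 58 days given; 60 required. Not satisfied.
Quorum: 15% of 14,113 = 2,116.95, rounded up to 2,117; 2,119 present. Satisfied.
Vote: requires three-fourths of those present (2,119); 3/4 of 2119 = 1589.25, rounded up to 1590, so 1,590 needed; 1,590 in favor. Satisfied.

Invalid — notice requirement not satisfied.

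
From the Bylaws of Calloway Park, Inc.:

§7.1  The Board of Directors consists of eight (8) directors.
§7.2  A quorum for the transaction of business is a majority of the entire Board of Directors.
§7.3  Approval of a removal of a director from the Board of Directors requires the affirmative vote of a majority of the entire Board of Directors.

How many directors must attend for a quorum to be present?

A majority of 8 is 5.

5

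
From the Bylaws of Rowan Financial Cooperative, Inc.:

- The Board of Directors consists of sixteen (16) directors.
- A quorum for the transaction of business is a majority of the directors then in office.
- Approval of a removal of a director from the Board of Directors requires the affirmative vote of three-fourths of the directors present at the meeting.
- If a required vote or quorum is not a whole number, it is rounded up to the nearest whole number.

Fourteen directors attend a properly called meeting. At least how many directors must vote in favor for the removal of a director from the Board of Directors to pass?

The removal of a director from the Board of Directors requires three-fourths of the directors present (14).
3/4 of 14 = 10.50, rounded up to 11.

11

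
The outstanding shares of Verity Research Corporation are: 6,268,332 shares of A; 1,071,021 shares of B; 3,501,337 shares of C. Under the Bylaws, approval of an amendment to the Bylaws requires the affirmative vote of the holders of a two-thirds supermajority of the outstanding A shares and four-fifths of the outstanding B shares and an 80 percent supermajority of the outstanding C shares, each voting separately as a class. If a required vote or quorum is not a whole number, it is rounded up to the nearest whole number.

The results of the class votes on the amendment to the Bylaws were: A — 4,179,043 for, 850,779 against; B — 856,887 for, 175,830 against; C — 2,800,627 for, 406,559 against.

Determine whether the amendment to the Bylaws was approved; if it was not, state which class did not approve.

A: 2/3 of 6268332 = 4178888; 4,178,888 required, 4,179,043 in favor — approved.
B: 4/5 of 1071021 = 856816.80, rounded up to 856817; 856,817 required, 856,887 in favor — approved.
C: 4/5 of 3501337 = 2801069.60, rounded up to 2801070; 2,801,070 required, 2,800,627 in favor — not approved.

Not approved — the C shares did not give the required vote.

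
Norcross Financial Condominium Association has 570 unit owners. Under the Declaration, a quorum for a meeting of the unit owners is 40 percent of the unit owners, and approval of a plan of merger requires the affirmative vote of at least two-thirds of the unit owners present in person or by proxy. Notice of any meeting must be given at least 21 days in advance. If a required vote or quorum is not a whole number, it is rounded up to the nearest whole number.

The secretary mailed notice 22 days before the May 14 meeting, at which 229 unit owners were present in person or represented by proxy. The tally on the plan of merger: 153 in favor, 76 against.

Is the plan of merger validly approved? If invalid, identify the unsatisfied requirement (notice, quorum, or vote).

Notice: 22 days given; 21 required. Satisfied.
Quorum: 40% of 570 = 228; 229 present. Satisfied.
Vote: requires two-thirds of those present (229); 2/3 of 229 = 152.67, rounded up to 153, so 153 needed; 153 in favor. Satisfied.

Valid — all requirements satisfied.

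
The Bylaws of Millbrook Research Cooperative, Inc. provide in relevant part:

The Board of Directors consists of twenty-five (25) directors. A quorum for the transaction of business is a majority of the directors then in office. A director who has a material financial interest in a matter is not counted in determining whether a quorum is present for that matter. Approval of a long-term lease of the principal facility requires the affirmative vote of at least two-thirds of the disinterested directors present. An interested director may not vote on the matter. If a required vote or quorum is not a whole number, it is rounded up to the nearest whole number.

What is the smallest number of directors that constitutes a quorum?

A majority of 25 is 13.

13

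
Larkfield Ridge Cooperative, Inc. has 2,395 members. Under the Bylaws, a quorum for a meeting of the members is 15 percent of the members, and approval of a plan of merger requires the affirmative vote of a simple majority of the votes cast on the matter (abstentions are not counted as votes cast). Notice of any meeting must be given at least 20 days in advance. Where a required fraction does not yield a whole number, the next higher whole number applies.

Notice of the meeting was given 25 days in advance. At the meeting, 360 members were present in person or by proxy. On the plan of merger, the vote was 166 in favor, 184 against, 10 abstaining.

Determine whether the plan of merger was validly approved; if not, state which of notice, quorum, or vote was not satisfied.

Invalid — vote requirement not satisfied.

Notice: 25 days given; 20 required. Satisfied.
Quorum: 15% of 2,395 = 359.25, rounded up to 360; 360 present. Satisfied.
Vote: requires a majority of the votes cast (360 − 10 abstaining = 350); a majority of 350 is 176, so 176 needed; 166 in favor. Not satisfied.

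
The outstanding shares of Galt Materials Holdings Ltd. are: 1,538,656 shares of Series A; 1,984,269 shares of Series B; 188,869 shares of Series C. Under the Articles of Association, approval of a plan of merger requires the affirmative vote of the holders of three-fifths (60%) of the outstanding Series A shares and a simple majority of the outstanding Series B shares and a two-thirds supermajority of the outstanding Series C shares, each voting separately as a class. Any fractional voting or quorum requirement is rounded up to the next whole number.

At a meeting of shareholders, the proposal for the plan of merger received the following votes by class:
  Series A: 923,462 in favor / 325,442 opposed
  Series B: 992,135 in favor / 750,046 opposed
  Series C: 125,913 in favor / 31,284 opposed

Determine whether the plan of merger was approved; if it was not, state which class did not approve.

Series A: 3/5 of 1538656 = 923193.60, rounded up to 923194; 923,194 required, 923,462 in favor — approved.
Series B: a majority of 1984269 is 992135; 992,135 required, 992,135 in favor — approved.
Series C: 2/3 of 188869 = 125912.67, rounded up to 125913; 125,913 required, 125,913 in favor — approved.

Approved — every class gave the required vote.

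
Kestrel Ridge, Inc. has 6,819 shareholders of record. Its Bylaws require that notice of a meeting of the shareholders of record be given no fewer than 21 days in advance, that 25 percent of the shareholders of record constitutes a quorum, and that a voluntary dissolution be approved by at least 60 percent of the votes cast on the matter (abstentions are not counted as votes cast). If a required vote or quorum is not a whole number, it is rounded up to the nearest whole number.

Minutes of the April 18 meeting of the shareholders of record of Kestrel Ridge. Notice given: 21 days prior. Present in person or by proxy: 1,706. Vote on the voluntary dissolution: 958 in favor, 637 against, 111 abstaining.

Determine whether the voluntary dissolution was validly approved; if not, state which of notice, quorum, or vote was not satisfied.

Notice: 21 days given; 21 required. Satisfied.
Quorum: 25% of 6,819 = 1,704.75, rounded up to 1,705; 1,706 present. Satisfied.
Vote: requires three-fifths of the votes cast (1,706 − 111 abstaining = 1,595); 3/5 of 1595 = 957, so 957 needed; 958 in favor. Satisfied.

Valid — all requirements satisfied.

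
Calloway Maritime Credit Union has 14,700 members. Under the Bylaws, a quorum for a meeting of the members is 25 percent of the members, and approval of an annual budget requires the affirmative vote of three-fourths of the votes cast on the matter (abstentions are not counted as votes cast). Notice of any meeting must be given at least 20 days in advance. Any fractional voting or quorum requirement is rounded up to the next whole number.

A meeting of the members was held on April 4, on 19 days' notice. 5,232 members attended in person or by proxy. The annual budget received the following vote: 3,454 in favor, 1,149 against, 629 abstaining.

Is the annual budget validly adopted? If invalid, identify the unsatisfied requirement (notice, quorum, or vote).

Invalid — notice requirement not satisfied.

Notice: 19 days given; 20 required. Not satisfied.
Quorum: 25% of 14,700 = 3,675; 5,232 present. Satisfied.
Vote: requires three-fourths of the votes cast (5,232 − 629 abstaining = 4,603); 3/4 of 4603 = 3452.25, rounded up to 3453, so 3,453 needed; 3,454 in favor. Satisfied.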